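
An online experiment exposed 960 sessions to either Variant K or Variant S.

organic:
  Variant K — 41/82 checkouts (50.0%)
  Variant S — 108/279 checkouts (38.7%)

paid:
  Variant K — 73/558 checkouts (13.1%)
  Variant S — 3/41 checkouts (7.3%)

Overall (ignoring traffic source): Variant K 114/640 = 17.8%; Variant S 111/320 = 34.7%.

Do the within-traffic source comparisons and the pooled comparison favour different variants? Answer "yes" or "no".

yes

Within each traffic source level (organic 50.0% vs 38.7%; paid 13.1% vs 7.3%), Variant K has the higher rate every time. Pooled: 17.8% vs 34.7% — Variant S has the higher rate overall. The two comparisons disagree.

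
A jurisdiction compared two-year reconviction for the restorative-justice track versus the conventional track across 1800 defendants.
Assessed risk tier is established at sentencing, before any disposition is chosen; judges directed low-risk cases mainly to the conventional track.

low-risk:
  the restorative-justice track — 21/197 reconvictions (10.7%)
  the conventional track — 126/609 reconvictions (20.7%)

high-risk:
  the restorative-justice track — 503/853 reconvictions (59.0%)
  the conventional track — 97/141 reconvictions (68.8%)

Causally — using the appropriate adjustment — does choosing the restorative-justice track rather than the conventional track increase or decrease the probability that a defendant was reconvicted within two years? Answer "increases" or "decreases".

decreases

Here assessed risk tier is a common cause — it drives both which disposition a case falls under and the outcome. The crude comparison mixes populations; the stratum-specific rates are the causally relevant ones.
Within each level — low-risk: 10.7% vs 20.7%; high-risk: 59.0% vs 68.8% — the restorative-justice track is lower every time.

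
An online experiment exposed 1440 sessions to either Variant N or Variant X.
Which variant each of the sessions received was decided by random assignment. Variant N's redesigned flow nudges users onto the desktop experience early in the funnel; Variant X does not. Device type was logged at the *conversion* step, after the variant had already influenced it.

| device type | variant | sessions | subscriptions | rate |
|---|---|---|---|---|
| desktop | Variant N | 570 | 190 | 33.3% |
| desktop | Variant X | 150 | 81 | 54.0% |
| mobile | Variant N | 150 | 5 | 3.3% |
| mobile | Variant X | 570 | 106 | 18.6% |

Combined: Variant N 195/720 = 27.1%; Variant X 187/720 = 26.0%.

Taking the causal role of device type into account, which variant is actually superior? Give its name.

Variant N

Variant X is higher inside every device type stratum but Variant N is higher in aggregate. Whether to stratify depends on how device type relates to the variant.
Because the variant influences device type, device type is a post-treatment mediator, not a confounder. Stratifying on it would bias the estimate; the causal effect is the crude pooled difference.
Pooled: Variant N 27.1% vs Variant X 26.0%; Variant N is higher overall.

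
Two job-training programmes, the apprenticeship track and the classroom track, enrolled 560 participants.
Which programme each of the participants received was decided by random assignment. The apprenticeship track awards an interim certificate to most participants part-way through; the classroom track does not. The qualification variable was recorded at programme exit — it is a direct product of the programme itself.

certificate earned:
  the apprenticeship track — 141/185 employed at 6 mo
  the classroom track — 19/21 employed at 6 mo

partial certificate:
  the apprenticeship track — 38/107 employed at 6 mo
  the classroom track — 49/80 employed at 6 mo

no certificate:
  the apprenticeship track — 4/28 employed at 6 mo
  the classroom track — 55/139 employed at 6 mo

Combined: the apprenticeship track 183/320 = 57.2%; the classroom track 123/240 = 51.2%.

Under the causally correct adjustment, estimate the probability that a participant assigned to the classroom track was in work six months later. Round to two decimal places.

0.51

Within every qualification attained during the programme level the classroom track has the higher rate, yet pooled the apprenticeship track does — Simpson's reversal.
The distribution of qualification attained during the programme is itself part of what the programme does — it is an intermediate outcome. Holding it fixed would remove that part of the effect; the total effect is the pooled difference.
So P(outcome | do(the classroom track)) is just the pooled rate for the classroom track: 123/240 = 0.512.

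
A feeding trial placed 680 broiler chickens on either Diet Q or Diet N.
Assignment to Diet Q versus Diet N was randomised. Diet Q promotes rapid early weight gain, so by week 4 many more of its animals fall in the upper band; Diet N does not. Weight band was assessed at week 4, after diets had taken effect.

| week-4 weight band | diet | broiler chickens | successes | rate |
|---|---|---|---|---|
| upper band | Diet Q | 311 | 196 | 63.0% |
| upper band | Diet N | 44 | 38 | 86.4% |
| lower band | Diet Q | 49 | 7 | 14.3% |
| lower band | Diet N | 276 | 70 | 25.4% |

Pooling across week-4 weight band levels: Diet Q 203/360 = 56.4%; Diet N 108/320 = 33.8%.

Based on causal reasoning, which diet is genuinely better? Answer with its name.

Week-4 weight band lies on the pathway diet → week-4 weight band → outcome, so adjusting for it blocks the indirect effect. For the total causal effect of diet, use the unadjusted pooled rates.
Pooled: Diet Q 56.4% vs Diet N 33.8%; Diet Q is higher overall.

Diet Q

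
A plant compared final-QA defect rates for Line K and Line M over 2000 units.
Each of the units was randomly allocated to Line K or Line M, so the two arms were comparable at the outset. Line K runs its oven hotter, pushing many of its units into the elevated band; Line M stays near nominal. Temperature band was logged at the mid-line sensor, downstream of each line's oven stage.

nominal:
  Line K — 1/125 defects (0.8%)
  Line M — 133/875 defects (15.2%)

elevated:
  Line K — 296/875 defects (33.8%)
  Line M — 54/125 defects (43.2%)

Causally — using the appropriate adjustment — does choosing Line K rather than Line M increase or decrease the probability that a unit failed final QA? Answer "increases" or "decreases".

increases

The distribution of in-process temperature band is itself part of what the line does — it is an intermediate outcome. Holding it fixed would remove that part of the effect; the total effect is the pooled difference.
Pooled: Line K 29.7% vs Line M 18.7%; Line M is lower overall.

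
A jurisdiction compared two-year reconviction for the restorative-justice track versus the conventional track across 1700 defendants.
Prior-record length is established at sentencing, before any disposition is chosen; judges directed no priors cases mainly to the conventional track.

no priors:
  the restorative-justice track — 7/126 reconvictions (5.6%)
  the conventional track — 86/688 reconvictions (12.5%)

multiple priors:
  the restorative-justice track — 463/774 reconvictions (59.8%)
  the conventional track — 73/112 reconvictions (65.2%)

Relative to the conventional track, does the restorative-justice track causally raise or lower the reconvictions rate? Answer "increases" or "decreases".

decreases

Since prior-record length is a pre-existing factor (not a product of the disposition) and it affects the outcome on its own, it is a confounder. The stratified rates, not the pooled rate, identify the causal effect.
Within each level — no priors: 5.6% vs 12.5%; multiple priors: 59.8% vs 65.2% — the restorative-justice track is lower every time.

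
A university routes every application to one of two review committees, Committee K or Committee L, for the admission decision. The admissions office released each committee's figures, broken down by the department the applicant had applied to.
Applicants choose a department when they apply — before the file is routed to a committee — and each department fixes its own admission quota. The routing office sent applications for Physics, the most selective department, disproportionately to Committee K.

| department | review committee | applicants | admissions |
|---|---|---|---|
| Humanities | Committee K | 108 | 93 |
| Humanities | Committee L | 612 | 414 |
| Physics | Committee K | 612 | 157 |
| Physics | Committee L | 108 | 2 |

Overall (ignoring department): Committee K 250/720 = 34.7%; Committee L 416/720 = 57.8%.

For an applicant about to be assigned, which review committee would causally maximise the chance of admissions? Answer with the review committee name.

Committee K

The stratified and pooled comparisons disagree (Committee K wins within each department; Committee L wins overall), so the answer turns on the causal role of department.
The imbalance in department arose from how applicants were allocated, not from anything the review committee did; and department independently affects the outcome. The pooled gap is confounded — condition on department.
Within each level — Humanities: 86.1% vs 67.6%; Physics: 25.7% vs 1.9% — Committee K is higher every time.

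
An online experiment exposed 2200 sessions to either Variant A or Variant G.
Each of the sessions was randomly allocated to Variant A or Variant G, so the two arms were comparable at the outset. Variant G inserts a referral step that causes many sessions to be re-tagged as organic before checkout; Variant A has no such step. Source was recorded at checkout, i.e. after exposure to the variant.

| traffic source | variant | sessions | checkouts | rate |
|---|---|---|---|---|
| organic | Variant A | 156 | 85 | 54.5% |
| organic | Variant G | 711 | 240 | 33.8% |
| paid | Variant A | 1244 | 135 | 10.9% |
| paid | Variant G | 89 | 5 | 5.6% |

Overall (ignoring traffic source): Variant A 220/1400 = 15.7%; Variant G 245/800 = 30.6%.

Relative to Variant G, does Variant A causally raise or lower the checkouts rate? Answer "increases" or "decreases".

Within every traffic source level Variant A has the higher rate, yet pooled Variant G does — Simpson's reversal.
The distribution of traffic source is itself part of what the variant does — it is an intermediate outcome. Holding it fixed would remove that part of the effect; the total effect is the pooled difference.
Pooled: Variant A 15.7% vs Variant G 30.6%; Variant G is higher overall.

decreases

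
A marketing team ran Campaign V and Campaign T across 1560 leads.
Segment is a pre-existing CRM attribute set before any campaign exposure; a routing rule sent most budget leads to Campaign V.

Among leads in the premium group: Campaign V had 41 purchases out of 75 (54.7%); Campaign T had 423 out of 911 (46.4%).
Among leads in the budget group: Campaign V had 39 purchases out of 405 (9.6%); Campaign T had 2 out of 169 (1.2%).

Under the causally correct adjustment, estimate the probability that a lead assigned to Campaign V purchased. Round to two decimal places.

0.38

The stratified and pooled comparisons disagree (Campaign V wins within each customer segment; Campaign T wins overall), so the answer turns on the causal role of customer segment.
Customer segment differs across campaigns for reasons unrelated to any effect of the campaign itself, and it separately predicts the outcome — a classic confounder. We must compare within customer segment levels.
Standardising Campaign V to the population customer segment mix: 0.632·41/75 + 0.368·39/405 = 0.381.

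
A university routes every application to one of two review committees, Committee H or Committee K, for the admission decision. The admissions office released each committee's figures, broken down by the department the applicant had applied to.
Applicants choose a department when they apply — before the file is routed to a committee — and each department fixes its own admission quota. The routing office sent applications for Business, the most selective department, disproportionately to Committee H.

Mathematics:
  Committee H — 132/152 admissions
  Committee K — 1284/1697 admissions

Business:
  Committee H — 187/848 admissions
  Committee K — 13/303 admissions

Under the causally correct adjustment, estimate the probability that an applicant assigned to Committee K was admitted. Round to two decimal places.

Department is set before the review committee has any effect — it is not caused by the review committee — and it independently drives the outcome. That makes it a confounder, so the causal comparison is within department levels.
Standardising Committee K to the population department mix: 0.616·1284/1697 + 0.384·13/303 = 0.483.

0.48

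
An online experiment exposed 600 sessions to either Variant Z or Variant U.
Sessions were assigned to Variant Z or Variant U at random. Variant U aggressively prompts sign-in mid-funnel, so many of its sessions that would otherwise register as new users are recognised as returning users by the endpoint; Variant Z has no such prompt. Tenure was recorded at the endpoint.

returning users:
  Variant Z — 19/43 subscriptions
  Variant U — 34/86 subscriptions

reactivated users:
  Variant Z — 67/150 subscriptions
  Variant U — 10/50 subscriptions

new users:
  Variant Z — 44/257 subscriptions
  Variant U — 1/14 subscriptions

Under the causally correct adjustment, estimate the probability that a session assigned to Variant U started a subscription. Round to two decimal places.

0.30

The distribution of user tenure is itself part of what the variant does — it is an intermediate outcome. Holding it fixed would remove that part of the effect; the total effect is the pooled difference.
So P(outcome | do(Variant U)) is just the pooled rate for Variant U: 45/150 = 0.300.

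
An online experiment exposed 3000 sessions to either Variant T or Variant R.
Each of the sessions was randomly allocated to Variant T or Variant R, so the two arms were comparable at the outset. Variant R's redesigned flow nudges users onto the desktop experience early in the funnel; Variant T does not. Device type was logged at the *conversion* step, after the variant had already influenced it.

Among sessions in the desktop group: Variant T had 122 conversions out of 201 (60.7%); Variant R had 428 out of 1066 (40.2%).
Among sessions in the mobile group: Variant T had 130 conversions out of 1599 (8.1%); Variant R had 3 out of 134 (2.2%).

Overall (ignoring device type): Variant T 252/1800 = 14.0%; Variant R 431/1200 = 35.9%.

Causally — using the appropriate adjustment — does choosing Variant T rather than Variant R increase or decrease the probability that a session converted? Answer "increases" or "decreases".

decreases

Within every device type level Variant T has the higher rate, yet pooled Variant R does — Simpson's reversal.
The distribution of device type is itself part of what the variant does — it is an intermediate outcome. Holding it fixed would remove that part of the effect; the total effect is the pooled difference.
Pooled: Variant T 14.0% vs Variant R 35.9%; Variant R is higher overall.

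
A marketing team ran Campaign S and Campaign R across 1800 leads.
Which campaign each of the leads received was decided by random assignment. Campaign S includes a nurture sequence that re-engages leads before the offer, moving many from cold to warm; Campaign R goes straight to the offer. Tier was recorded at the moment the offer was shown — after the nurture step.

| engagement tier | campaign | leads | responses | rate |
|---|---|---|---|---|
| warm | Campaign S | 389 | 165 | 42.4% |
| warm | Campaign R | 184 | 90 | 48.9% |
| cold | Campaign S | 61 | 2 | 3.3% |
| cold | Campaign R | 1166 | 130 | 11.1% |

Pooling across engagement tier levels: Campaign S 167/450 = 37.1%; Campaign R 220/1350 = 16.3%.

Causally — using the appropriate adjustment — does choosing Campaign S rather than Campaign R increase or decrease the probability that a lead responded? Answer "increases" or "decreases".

increases

Stratifying would compare campaigns among leads the campaigns themselves sorted into engagement tier groups — a form of selection on an intermediate. The unconditioned pooled rates give the total causal effect.
Pooled: Campaign S 37.1% vs Campaign R 16.3%; Campaign S is higher overall.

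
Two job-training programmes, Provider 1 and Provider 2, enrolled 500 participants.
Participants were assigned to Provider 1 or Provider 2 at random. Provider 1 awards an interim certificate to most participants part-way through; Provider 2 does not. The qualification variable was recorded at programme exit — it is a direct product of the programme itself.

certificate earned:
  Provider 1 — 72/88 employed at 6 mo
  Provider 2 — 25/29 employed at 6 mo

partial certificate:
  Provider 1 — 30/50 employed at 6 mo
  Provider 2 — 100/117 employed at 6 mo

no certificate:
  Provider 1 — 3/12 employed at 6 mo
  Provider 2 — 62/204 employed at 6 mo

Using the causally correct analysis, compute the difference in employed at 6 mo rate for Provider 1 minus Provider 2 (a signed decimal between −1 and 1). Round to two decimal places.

The stratified and pooled comparisons disagree (Provider 2 wins within each qualification attained during the programme; Provider 1 wins overall), so the answer turns on the causal role of qualification attained during the programme.
Qualification attained during the programme is recorded after the programme and is itself shifted by it — it sits on the causal path from programme to outcome. Conditioning on a mediator would strip out part of the effect we want; the pooled comparison gives the total causal effect.
The causal difference is the pooled difference: 0.700 − 0.534 = +0.166.

+0.17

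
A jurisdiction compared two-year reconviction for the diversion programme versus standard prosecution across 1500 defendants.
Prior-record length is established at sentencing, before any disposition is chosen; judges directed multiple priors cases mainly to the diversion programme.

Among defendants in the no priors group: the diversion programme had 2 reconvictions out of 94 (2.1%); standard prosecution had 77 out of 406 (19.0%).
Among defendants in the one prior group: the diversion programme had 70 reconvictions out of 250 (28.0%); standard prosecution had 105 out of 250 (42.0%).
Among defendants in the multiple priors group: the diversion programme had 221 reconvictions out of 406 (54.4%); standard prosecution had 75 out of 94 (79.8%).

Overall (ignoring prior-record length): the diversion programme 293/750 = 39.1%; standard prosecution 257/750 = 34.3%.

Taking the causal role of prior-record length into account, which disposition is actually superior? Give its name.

the diversion programme

The prior-record length-specific comparison favours the diversion programme throughout, but the pooled figures favour standard prosecution. The question is whether to condition on prior-record length.
Prior-record length is set before the disposition has any effect — it is not caused by the disposition — and it independently drives the outcome. That makes it a confounder, so the causal comparison is within prior-record length levels.
Within each level — no priors: 2.1% vs 19.0%; one prior: 28.0% vs 42.0%; multiple priors: 54.4% vs 79.8% — the diversion programme is lower every time.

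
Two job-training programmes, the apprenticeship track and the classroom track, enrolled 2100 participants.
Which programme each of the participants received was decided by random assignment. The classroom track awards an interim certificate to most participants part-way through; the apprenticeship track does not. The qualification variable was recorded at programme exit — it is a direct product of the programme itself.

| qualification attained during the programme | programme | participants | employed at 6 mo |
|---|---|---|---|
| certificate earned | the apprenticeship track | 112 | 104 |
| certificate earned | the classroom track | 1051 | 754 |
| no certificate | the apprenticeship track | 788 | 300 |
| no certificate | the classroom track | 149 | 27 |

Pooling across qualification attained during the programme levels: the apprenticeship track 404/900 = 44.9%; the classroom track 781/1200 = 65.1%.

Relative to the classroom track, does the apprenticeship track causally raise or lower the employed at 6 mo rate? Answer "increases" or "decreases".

Stratifying would compare programmes among participants the programmes themselves sorted into qualification attained during the programme groups — a form of selection on an intermediate. The unconditioned pooled rates give the total causal effect.
Pooled: the apprenticeship track 44.9% vs the classroom track 65.1%; the classroom track is higher overall.

decreases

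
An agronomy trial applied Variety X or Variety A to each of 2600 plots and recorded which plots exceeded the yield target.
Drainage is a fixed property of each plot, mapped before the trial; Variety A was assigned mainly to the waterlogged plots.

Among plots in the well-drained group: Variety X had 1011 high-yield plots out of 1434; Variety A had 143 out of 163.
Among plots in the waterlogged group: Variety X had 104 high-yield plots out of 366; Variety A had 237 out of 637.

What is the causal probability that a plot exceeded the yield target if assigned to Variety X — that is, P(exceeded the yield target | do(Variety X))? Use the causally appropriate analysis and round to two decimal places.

0.54

Within every field drainage level Variety A has the higher rate, yet pooled Variety X does — Simpson's reversal.
The imbalance in field drainage arose from how plots were allocated, not from anything the variety did; and field drainage independently affects the outcome. The pooled gap is confounded — condition on field drainage.
Standardising Variety X to the population field drainage mix: 0.614·1011/1434 + 0.386·104/366 = 0.543.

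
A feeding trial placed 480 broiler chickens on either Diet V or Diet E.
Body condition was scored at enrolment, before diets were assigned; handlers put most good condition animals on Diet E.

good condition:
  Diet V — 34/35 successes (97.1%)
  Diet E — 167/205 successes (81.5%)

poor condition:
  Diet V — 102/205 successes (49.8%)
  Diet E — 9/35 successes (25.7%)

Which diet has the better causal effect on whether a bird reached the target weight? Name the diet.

Diet V

Since starting body condition is a pre-existing factor (not a product of the diet) and it affects the outcome on its own, it is a confounder. The stratified rates, not the pooled rate, identify the causal effect.
Within each level — good condition: 97.1% vs 81.5%; poor condition: 49.8% vs 25.7% — Diet V is higher every time.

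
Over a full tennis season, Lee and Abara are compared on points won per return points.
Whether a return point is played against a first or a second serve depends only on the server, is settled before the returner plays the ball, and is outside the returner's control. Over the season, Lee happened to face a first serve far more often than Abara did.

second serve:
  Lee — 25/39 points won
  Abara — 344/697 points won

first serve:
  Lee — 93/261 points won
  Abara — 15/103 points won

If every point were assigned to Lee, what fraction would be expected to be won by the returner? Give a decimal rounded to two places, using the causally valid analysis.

0.55

The imbalance in serve type arose from how return points were allocated, not from anything the player did; and serve type independently affects the outcome. The pooled gap is confounded — condition on serve type.
Standardising Lee to the population serve type mix: 0.669·25/39 + 0.331·93/261 = 0.547.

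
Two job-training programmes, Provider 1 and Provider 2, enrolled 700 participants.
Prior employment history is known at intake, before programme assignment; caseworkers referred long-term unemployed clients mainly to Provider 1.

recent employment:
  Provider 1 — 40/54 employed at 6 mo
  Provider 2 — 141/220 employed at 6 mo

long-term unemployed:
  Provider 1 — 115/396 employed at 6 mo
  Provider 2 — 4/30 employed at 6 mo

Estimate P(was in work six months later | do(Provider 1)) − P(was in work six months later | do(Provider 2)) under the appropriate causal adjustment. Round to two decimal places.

The prior employment history-specific comparison favours Provider 1 throughout, but the pooled figures favour Provider 2. The question is whether to condition on prior employment history.
Prior employment history is set before the programme has any effect — it is not caused by the programme — and it independently drives the outcome. That makes it a confounder, so the causal comparison is within prior employment history levels.
Adjusting over the population distribution of prior employment history: 0.391·(0.741−0.641) + 0.609·(0.290−0.133) = +0.135.

+0.13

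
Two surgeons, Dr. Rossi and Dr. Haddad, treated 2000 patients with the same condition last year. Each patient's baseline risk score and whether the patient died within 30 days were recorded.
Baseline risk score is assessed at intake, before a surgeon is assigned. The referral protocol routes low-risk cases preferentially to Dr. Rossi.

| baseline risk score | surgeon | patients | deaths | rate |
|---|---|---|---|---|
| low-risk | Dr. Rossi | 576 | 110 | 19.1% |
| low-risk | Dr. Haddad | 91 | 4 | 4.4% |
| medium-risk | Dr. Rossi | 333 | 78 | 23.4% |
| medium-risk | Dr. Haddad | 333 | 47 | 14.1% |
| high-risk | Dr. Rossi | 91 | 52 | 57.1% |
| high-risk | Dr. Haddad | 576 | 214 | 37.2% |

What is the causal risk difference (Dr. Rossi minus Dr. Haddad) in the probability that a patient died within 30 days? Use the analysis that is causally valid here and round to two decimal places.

Here baseline risk score is a common cause — it drives both which surgeon a case falls under and the outcome. The crude comparison mixes populations; the stratum-specific rates are the causally relevant ones.
Adjusting over the population distribution of baseline risk score: 0.334·(0.191−0.044) + 0.333·(0.234−0.141) + 0.334·(0.571−0.372) = +0.147.

+0.15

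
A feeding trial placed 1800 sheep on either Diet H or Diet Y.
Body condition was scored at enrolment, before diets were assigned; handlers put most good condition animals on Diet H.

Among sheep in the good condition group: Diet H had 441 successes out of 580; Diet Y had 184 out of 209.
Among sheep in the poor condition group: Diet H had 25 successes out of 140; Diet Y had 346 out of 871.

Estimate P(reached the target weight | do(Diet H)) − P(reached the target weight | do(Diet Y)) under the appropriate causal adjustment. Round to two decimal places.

Starting body condition differs across diets for reasons unrelated to any effect of the diet itself, and it separately predicts the outcome — a classic confounder. We must compare within starting body condition levels.
Adjusting over the population distribution of starting body condition: 0.438·(0.760−0.880) + 0.562·(0.179−0.397) = -0.175.

-0.18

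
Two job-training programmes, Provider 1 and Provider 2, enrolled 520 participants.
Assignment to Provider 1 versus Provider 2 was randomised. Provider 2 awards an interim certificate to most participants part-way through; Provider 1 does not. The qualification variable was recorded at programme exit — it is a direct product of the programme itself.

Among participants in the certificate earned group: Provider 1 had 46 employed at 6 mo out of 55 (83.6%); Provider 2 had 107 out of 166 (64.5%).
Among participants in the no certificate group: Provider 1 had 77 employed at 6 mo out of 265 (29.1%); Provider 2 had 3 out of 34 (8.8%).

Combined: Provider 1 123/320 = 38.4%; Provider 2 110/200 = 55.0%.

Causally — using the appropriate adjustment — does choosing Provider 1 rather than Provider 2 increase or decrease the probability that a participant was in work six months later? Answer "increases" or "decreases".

The stratified and pooled comparisons disagree (Provider 1 wins within each qualification attained during the programme; Provider 2 wins overall), so the answer turns on the causal role of qualification attained during the programme.
Qualification attained during the programme is downstream of the programme. One should not condition on a consequence of treatment, so the overall rates are the right comparison.
Pooled: Provider 1 38.4% vs Provider 2 55.0%; Provider 2 is higher overall.

decreases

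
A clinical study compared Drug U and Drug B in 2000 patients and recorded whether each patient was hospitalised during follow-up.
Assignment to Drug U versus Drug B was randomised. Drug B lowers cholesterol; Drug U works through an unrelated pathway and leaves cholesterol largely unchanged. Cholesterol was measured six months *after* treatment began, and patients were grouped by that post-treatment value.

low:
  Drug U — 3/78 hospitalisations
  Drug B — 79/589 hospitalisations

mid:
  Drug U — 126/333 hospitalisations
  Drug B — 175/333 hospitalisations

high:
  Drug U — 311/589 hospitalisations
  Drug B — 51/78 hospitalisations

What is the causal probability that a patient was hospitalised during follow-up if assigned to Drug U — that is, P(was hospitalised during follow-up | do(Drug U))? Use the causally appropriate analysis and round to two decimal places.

Because the drug influences cholesterol, cholesterol is a post-treatment mediator, not a confounder. Stratifying on it would bias the estimate; the causal effect is the crude pooled difference.
So P(outcome | do(Drug U)) is just the pooled rate for Drug U: 440/1000 = 0.440.

0.44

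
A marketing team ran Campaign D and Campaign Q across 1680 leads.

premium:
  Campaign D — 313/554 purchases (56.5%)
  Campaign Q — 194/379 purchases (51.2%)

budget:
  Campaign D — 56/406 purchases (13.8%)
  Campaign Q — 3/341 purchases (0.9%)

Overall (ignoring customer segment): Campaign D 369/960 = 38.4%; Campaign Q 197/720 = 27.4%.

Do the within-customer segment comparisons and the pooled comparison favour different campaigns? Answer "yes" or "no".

no

Within each customer segment level (premium 56.5% vs 51.2%; budget 13.8% vs 0.9%), Campaign D has the higher rate every time. Pooled: 38.4% vs 27.4% — Campaign D has the higher rate overall. They agree.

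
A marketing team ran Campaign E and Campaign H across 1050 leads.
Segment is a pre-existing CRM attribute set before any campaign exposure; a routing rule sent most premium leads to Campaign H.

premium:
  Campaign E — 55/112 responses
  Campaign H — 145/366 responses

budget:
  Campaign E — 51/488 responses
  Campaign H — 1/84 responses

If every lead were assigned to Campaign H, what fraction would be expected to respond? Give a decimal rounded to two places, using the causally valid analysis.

Nothing the campaign does changes customer segment; the imbalance is an allocation artefact. With customer segment also predicting the outcome, the pooled figure is confounded, and the within-stratum comparison is the causal one.
Standardising Campaign H to the population customer segment mix: 0.455·145/366 + 0.545·1/84 = 0.187.

0.19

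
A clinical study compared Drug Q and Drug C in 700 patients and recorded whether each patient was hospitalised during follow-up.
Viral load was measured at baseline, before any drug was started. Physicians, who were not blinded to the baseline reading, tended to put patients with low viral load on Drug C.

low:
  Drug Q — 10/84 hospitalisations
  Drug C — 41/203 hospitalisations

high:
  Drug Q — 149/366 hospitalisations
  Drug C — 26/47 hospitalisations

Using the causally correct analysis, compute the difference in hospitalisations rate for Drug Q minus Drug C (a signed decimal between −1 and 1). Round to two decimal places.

-0.12

Drug Q is lower inside every viral load stratum but Drug C is lower in aggregate. Whether to stratify depends on how viral load relates to the drug.
Viral load is set before the drug has any effect — it is not caused by the drug — and it independently drives the outcome. That makes it a confounder, so the causal comparison is within viral load levels.
Adjusting over the population distribution of viral load: 0.410·(0.119−0.202) + 0.590·(0.407−0.553) = -0.120.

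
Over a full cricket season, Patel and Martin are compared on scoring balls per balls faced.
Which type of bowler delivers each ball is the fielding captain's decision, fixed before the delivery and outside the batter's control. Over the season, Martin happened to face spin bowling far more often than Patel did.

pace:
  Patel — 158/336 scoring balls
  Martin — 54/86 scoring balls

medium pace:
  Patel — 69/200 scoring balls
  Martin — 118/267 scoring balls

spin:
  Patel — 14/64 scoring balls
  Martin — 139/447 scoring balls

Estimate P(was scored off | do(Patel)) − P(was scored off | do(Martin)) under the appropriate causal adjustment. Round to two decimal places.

-0.11

Martin is higher inside every bowling type stratum but Patel is higher in aggregate. Whether to stratify depends on how bowling type relates to the player.
The imbalance in bowling type arose from how balls faced were allocated, not from anything the player did; and bowling type independently affects the outcome. The pooled gap is confounded — condition on bowling type.
Adjusting over the population distribution of bowling type: 0.301·(0.470−0.628) + 0.334·(0.345−0.442) + 0.365·(0.219−0.311) = -0.114.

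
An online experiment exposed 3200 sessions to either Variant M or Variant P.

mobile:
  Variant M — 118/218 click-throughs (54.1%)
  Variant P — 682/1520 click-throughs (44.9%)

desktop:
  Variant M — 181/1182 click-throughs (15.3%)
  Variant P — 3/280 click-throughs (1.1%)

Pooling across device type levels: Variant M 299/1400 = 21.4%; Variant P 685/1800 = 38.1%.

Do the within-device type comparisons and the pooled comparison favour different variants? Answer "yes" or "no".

yes

Within each device type level (mobile 54.1% vs 44.9%; desktop 15.3% vs 1.1%), Variant M has the higher rate every time. Pooled: 21.4% vs 38.1% — Variant P has the higher rate overall. The two comparisons disagree.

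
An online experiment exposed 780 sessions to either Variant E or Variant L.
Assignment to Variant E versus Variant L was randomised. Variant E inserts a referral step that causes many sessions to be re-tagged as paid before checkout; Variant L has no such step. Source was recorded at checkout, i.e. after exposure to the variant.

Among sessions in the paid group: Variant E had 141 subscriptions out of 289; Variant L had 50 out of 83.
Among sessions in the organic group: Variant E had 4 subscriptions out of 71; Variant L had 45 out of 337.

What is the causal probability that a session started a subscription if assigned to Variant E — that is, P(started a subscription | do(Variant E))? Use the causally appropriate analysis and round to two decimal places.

0.40

Traffic source is recorded after the variant and is itself shifted by it — it sits on the causal path from variant to outcome. Conditioning on a mediator would strip out part of the effect we want; the pooled comparison gives the total causal effect.
So P(outcome | do(Variant E)) is just the pooled rate for Variant E: 145/360 = 0.403.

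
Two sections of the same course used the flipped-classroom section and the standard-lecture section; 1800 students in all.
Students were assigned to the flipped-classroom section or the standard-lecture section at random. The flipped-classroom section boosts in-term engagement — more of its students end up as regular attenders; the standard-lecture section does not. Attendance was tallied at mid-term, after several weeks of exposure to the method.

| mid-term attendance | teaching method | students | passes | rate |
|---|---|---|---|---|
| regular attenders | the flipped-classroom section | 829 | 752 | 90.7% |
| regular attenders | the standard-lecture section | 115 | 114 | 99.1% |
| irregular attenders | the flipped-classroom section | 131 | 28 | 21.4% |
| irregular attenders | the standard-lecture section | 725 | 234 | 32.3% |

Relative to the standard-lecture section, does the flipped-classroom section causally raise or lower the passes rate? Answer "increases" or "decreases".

increases

The stratified and pooled comparisons disagree (the standard-lecture section wins within each mid-term attendance; the flipped-classroom section wins overall), so the answer turns on the causal role of mid-term attendance.
The distribution of mid-term attendance is itself part of what the teaching method does — it is an intermediate outcome. Holding it fixed would remove that part of the effect; the total effect is the pooled difference.
Pooled: the flipped-classroom section 81.2% vs the standard-lecture section 41.4%; the flipped-classroom section is higher overall.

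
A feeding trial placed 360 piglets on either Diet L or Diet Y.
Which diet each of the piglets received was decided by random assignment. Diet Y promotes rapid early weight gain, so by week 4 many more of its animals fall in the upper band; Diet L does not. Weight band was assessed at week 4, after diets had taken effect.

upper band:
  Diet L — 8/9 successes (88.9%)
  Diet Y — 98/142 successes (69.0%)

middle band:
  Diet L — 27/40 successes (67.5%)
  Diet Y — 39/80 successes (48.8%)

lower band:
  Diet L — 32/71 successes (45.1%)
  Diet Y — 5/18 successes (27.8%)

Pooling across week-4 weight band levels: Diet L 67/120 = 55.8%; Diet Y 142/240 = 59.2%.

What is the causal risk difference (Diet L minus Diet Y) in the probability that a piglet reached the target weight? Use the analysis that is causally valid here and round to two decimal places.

The stratified and pooled comparisons disagree (Diet L wins within each week-4 weight band; Diet Y wins overall), so the answer turns on the causal role of week-4 weight band.
Because the diet influences week-4 weight band, week-4 weight band is a post-treatment mediator, not a confounder. Stratifying on it would bias the estimate; the causal effect is the crude pooled difference.
The causal difference is the pooled difference: 0.558 − 0.592 = -0.033.

-0.03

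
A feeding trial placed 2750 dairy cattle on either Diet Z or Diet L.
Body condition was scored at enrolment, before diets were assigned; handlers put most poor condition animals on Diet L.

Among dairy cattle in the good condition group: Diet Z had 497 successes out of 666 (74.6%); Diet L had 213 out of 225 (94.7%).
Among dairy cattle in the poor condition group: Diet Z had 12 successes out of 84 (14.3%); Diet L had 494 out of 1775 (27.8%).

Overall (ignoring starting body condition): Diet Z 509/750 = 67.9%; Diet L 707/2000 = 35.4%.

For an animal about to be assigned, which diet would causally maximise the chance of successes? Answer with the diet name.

Diet L

Diet L is higher inside every starting body condition stratum but Diet Z is higher in aggregate. Whether to stratify depends on how starting body condition relates to the diet.
Starting body condition is set before the diet has any effect — it is not caused by the diet — and it independently drives the outcome. That makes it a confounder, so the causal comparison is within starting body condition levels.
Within each level — good condition: 74.6% vs 94.7%; poor condition: 14.3% vs 27.8% — Diet L is higher every time.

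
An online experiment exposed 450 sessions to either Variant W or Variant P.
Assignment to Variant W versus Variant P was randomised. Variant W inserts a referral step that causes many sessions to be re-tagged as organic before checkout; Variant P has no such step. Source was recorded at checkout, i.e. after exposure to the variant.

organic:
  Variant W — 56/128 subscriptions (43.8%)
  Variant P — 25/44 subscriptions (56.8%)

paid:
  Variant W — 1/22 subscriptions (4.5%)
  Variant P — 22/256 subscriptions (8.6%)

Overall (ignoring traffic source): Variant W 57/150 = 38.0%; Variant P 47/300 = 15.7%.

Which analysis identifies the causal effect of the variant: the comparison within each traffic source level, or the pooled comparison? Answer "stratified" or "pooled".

The stratified and pooled comparisons disagree (Variant P wins within each traffic source; Variant W wins overall), so the answer turns on the causal role of traffic source.
Traffic source lies on the pathway variant → traffic source → outcome, so adjusting for it blocks the indirect effect. For the total causal effect of variant, use the unadjusted pooled rates.
Pooled: Variant W 38.0% vs Variant P 15.7%; Variant W is higher overall.

pooled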